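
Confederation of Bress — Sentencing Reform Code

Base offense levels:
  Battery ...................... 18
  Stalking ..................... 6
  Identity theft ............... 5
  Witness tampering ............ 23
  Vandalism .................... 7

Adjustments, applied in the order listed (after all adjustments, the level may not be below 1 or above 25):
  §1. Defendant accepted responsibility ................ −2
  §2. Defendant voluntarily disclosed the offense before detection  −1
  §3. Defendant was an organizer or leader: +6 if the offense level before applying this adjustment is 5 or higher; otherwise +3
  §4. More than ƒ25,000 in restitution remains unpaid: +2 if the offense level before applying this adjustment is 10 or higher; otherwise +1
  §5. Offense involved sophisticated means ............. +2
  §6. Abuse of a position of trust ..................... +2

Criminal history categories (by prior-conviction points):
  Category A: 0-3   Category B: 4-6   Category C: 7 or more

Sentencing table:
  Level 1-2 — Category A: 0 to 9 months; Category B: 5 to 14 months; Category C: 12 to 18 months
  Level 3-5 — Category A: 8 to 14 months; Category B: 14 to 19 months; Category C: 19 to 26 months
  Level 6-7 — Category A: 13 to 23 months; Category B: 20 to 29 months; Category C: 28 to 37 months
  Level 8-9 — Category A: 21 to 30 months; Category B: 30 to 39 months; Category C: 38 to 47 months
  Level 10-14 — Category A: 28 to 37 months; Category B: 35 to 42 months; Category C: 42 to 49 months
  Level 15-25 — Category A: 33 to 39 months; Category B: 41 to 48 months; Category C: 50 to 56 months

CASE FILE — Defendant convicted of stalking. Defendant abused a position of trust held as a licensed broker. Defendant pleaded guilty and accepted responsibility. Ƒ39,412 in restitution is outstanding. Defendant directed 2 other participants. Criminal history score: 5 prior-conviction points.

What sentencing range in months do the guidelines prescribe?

Base offense level for stalking: 6.
§1 applies: 6 − 2 = 4.
§3 applies (level before this adjustment is 4 < 5, so +3): 4 + 3 = 7.
§4 applies (level before this adjustment is 7 < 10, so +1): 7 + 1 = 8.
§5 does not apply.
§6 applies: 8 + 2 = 10.
Final offense level: 10.
Criminal history: 5 prior points → Category B (4-6).
Level 10 falls in the 10-14 band.
Grid: Level 10-14 × Category B = 35-42 months.

35-42 months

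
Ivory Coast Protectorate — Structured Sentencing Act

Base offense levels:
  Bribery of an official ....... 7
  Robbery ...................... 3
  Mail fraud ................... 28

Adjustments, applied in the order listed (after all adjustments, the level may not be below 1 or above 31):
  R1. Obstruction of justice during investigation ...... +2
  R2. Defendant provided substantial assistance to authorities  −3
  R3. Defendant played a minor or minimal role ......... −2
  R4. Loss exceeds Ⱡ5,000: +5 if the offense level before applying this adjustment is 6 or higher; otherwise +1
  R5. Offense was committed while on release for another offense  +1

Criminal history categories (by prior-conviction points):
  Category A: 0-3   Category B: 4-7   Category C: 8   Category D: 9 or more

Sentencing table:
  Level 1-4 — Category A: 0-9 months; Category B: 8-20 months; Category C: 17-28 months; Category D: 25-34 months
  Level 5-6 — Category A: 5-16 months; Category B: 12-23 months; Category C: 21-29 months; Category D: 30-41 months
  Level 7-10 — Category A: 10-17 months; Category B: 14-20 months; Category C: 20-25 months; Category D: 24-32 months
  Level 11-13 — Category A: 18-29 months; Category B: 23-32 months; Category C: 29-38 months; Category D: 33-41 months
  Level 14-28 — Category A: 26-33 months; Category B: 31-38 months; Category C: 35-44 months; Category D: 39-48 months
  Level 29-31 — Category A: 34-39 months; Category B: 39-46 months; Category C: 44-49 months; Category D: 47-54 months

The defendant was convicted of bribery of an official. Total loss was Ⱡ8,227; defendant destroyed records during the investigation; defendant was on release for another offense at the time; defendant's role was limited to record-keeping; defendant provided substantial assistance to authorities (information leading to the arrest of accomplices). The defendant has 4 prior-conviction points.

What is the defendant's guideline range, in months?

Base offense level for bribery of an official: 7.
R1 applies: 7 + 2 = 9.
R2 applies: 9 − 3 = 6.
R3 applies: 6 − 2 = 4.
R4 applies (level before this adjustment is 4 < 6, so +1): 4 + 1 = 5.
R5 applies: 5 + 1 = 6.
Final offense level: 6.
Criminal history: 4 prior points → Category B (4-7).
Level 6 falls in the 5-6 band.
Grid: Level 5-6 × Category B = 12-23 months.

12-23 months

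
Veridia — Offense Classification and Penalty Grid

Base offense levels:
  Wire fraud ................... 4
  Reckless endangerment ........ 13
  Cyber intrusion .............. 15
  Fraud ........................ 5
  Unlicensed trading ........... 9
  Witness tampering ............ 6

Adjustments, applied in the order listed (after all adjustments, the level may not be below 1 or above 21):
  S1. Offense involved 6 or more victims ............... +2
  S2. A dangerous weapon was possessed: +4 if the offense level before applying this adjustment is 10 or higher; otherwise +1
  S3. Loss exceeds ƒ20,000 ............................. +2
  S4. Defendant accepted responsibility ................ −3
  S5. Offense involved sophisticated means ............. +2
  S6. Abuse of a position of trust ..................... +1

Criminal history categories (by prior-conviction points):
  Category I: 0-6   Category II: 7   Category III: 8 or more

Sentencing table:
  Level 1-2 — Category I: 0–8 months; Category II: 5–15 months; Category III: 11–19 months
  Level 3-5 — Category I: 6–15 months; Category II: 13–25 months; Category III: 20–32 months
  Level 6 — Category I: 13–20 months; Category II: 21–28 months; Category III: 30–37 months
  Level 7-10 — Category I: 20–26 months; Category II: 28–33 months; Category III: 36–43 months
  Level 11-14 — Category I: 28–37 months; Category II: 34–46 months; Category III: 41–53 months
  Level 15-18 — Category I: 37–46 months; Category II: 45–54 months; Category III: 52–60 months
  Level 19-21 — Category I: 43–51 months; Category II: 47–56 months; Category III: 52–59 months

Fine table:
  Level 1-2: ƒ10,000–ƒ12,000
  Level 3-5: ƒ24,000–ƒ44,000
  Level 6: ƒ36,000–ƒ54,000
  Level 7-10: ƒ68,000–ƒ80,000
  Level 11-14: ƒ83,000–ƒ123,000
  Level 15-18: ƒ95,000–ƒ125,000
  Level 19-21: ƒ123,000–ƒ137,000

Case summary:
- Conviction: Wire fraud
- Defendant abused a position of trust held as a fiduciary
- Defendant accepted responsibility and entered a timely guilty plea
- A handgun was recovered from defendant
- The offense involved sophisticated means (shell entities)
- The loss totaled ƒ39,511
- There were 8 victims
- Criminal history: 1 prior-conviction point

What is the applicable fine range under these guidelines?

Base offense level for wire fraud: 4.
S1 applies: 4 + 2 = 6.
S2 applies (level before this adjustment is 6 < 10, so +1): 6 + 1 = 7.
S3 applies: 7 + 2 = 9.
S4 applies: 9 − 3 = 6.
S5 applies: 6 + 2 = 8.
S6 applies: 8 + 1 = 9.
Final offense level: 9.
Level 9 falls in the 7-10 band.
Fine table: Level 7-10 → ƒ68,000–ƒ80,000.

ƒ68,000–ƒ80,000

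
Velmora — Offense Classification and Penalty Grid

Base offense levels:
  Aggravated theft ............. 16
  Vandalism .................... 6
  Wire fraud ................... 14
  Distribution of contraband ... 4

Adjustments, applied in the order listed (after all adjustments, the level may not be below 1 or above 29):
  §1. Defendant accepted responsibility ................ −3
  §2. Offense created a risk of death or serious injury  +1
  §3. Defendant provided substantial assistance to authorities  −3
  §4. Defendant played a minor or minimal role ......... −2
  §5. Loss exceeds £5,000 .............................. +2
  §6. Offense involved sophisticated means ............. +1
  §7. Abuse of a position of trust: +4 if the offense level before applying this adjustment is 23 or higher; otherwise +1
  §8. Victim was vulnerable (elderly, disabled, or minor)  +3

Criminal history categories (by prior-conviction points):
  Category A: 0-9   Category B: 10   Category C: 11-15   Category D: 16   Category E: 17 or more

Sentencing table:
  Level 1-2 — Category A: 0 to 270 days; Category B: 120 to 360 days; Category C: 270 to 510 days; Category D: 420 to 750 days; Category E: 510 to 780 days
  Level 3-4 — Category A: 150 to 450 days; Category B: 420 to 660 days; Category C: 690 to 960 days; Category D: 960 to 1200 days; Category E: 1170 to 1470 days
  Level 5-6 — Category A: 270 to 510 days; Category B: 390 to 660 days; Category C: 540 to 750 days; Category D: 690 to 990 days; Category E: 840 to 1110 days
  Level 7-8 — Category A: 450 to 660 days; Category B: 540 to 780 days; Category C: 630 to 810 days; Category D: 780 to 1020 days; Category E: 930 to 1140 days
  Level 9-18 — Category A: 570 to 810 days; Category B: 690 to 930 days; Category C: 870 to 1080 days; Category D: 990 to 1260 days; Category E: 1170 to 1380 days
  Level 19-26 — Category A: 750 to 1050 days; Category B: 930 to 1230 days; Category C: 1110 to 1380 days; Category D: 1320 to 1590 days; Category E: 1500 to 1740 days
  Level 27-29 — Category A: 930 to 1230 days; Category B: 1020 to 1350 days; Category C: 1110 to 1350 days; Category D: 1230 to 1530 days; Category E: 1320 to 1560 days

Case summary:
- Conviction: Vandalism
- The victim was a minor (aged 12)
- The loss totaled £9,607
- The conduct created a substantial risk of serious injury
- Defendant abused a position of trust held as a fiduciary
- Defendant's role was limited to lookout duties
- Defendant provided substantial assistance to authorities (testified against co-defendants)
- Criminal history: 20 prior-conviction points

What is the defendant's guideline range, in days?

Base offense level for vandalism: 6.
§2 applies: 6 + 1 = 7.
§3 applies: 7 − 3 = 4.
§4 applies: 4 − 2 = 2.
§5 applies: 2 + 2 = 4.
§7 applies (level before this adjustment is 4 < 23, so +1): 4 + 1 = 5.
§8 applies: 5 + 3 = 8.
Final offense level: 8.
Criminal history: 20 prior points → Category E (17+).
Level 8 falls in the 7-8 band.
Grid: Level 7-8 × Category E = 930-1140 days.

930-1140 days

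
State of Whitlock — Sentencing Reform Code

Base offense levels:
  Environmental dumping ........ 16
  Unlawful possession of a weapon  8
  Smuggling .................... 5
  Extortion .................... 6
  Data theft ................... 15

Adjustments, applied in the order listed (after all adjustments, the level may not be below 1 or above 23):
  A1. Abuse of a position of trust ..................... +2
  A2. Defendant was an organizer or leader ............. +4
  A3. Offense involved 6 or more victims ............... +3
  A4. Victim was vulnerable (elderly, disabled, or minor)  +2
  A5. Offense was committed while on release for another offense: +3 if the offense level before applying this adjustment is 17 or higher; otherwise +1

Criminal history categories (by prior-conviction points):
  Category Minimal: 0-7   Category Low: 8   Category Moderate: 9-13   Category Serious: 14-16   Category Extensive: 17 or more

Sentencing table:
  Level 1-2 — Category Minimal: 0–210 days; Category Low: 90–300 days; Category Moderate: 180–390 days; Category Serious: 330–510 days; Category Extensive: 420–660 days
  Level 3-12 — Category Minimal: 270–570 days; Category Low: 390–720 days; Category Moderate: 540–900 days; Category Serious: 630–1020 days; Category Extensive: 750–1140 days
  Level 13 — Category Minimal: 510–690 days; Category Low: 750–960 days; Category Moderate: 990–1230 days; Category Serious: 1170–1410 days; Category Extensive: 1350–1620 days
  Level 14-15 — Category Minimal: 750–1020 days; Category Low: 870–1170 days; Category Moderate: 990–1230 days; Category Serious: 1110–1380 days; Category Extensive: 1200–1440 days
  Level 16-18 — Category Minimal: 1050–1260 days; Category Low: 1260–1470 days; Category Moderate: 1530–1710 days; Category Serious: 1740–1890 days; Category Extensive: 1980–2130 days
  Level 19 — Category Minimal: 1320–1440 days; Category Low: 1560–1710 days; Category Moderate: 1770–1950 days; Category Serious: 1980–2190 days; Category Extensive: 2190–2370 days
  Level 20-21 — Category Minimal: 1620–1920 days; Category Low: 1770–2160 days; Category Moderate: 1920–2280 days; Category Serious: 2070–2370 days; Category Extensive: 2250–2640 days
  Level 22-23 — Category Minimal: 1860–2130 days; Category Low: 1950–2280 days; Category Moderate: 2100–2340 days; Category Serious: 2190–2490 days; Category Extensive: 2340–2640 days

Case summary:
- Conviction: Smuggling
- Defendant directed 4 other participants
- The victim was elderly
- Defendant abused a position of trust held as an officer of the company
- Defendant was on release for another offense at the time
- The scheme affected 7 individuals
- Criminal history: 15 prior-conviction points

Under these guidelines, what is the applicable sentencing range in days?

Base offense level for smuggling: 5.
A1 applies: 5 + 2 = 7.
A2 applies: 7 + 4 = 11.
A3 applies: 11 + 3 = 14.
A4 applies: 14 + 2 = 16.
A5 applies (level before this adjustment is 16 < 17, so +1): 16 + 1 = 17.
Final offense level: 17.
Criminal history: 15 prior points → Category Serious (14-16).
Level 17 falls in the 16-18 band.
Grid: Level 16-18 × Category Serious = 1740-1890 days.

1740-1890 days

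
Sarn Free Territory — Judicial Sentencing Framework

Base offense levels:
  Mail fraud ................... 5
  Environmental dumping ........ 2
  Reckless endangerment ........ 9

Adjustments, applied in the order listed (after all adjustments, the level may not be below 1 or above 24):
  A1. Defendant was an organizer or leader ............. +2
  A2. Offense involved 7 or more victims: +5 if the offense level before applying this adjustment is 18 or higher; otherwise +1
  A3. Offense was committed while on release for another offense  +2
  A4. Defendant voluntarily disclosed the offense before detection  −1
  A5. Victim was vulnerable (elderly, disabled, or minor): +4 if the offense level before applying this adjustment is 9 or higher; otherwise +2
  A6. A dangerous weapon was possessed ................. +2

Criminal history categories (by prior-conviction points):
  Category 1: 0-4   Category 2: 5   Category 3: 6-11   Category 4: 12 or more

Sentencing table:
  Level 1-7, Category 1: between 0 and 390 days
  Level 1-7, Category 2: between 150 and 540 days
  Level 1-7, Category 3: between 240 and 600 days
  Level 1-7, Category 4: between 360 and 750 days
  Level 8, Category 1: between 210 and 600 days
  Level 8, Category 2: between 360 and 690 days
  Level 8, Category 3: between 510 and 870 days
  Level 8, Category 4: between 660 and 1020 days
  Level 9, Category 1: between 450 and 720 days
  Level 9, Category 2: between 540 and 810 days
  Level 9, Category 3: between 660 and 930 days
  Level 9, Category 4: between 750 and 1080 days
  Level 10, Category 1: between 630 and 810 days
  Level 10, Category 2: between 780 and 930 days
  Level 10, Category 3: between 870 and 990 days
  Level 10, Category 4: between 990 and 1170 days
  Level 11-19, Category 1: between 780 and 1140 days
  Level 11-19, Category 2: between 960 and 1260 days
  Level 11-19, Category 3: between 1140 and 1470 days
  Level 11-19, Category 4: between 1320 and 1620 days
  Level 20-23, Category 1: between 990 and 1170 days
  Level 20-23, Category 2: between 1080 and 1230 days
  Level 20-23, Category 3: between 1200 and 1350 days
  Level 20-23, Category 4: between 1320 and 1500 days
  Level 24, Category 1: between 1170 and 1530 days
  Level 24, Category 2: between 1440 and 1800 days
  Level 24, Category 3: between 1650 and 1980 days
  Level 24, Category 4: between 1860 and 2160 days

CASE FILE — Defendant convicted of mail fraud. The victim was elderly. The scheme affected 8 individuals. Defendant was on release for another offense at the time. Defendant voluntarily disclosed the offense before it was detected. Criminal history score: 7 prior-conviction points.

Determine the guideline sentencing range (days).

660-930 days

Base offense level for mail fraud: 5.
A1 does not apply.
A2 applies (level before this adjustment is 5 < 18, so +1): 5 + 1 = 6.
A3 applies: 6 + 2 = 8.
A4 applies: 8 − 1 = 7.
A5 applies (level before this adjustment is 7 < 9, so +2): 7 + 2 = 9.
Final offense level: 9.
Criminal history: 7 prior points → Category 3 (6-11).
Level 9 falls in the 9 band.
Grid: Level 9 × Category 3 = 660-930 days.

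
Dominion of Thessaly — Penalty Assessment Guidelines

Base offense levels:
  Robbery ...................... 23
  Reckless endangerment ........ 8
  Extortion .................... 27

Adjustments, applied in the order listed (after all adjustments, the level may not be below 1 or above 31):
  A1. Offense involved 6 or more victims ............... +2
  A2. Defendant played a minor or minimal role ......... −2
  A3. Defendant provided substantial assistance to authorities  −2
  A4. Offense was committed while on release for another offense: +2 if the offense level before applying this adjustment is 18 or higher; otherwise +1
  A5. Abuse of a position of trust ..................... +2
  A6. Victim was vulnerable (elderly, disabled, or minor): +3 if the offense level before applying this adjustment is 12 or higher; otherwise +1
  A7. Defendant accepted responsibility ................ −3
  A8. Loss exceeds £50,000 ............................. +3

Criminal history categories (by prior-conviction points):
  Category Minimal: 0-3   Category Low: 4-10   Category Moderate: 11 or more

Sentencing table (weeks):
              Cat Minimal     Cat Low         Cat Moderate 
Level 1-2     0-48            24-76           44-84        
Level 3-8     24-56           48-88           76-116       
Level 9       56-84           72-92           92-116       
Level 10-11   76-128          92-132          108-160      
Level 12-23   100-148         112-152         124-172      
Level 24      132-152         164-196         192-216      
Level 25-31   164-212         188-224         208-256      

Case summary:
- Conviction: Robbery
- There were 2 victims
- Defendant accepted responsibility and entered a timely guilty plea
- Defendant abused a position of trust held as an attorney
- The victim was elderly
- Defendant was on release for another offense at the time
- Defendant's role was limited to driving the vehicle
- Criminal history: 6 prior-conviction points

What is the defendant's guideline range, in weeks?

188-224 weeks

Base offense level for robbery: 23.
A1 does not apply.
A2 applies: 23 − 2 = 21.
A4 applies (level before this adjustment is 21 ≥ 18, so +2): 21 + 2 = 23.
A5 applies: 23 + 2 = 25.
A6 applies (level before this adjustment is 25 ≥ 12, so +3): 25 + 3 = 28.
A7 applies: 28 − 3 = 25.
Final offense level: 25.
Criminal history: 6 prior points → Category Low (4-10).
Level 25 falls in the 25-31 band.
Grid: Level 25-31 × Category Low = 188-224 weeks.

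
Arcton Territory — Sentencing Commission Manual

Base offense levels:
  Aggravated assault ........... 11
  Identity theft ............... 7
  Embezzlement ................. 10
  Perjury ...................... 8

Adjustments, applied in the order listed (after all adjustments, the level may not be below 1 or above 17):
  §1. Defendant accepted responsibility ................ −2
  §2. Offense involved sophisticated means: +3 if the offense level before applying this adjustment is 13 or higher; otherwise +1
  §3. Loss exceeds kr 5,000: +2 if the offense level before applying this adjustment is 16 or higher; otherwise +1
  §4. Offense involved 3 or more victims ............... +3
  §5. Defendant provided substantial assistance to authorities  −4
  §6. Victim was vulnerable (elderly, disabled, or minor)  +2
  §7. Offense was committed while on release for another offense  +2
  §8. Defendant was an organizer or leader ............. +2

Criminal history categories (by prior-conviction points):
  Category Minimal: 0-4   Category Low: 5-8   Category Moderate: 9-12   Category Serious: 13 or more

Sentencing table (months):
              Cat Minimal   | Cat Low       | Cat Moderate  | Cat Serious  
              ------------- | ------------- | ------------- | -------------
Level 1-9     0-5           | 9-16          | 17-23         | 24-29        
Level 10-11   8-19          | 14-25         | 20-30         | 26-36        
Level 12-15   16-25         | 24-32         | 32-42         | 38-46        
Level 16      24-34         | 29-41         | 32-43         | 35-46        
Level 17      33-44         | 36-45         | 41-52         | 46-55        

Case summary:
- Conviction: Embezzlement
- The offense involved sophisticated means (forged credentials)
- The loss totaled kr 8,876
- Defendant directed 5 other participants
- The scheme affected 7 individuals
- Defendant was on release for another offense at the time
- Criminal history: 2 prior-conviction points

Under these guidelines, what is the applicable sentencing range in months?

33-44 months

Base offense level for embezzlement: 10.
§2 applies (level before this adjustment is 10 < 13, so +1): 10 + 1 = 11.
§3 applies (level before this adjustment is 11 < 16, so +1): 11 + 1 = 12.
§4 applies: 12 + 3 = 15.
§6 does not apply.
§7 applies: 15 + 2 = 17.
§8 applies: 17 + 2 = 19.
Level 19 exceeds the maximum of 17; capped at 17.
Final offense level: 17.
Criminal history: 2 prior points → Category Minimal (0-4).
Level 17 falls in the 17 band.
Grid: Level 17 × Category Minimal = 33-44 months.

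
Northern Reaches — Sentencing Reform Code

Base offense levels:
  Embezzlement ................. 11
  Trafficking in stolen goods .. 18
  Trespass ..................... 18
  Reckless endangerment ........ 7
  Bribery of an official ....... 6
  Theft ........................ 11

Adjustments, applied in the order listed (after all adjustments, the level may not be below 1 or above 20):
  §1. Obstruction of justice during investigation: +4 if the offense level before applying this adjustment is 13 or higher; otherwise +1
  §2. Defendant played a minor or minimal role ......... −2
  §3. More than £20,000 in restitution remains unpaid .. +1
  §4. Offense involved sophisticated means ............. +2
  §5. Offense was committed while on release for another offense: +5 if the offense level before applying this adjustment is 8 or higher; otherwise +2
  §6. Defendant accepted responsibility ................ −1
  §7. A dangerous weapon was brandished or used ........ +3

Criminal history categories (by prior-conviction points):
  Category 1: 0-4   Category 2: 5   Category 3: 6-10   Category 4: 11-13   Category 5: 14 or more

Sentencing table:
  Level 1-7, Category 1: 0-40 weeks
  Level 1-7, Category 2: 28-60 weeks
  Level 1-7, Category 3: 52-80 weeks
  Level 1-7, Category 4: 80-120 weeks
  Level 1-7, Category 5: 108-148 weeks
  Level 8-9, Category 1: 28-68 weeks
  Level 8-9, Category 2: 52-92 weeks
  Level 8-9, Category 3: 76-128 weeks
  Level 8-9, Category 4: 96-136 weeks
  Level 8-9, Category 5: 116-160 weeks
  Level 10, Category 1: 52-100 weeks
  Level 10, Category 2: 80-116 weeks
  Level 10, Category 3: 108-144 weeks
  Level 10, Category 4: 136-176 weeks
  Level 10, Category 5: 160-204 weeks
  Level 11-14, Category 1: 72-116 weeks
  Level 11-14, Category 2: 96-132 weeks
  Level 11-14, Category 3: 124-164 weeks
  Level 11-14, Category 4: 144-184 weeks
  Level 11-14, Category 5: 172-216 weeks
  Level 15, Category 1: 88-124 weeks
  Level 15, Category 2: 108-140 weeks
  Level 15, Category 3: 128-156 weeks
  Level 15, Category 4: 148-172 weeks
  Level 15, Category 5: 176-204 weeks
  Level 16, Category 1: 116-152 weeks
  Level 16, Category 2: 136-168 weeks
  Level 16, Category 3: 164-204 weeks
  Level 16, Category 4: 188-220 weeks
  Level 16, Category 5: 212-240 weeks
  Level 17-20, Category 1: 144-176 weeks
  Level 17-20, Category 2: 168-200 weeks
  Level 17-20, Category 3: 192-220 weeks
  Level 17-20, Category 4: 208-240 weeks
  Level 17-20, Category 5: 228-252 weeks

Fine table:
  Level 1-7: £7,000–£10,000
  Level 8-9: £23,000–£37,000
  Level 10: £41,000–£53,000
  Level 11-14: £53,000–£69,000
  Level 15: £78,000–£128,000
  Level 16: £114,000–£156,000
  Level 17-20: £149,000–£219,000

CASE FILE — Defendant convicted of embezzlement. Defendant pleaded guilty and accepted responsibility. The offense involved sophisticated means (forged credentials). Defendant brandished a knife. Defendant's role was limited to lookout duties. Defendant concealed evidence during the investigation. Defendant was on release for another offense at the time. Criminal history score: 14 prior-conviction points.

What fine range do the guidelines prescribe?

£149,000–£219,000

Base offense level for embezzlement: 11.
§1 applies (level before this adjustment is 11 < 13, so +1): 11 + 1 = 12.
§2 applies: 12 − 2 = 10.
§3 does not apply.
§4 applies: 10 + 2 = 12.
§5 applies (level before this adjustment is 12 ≥ 8, so +5): 12 + 5 = 17.
§6 applies: 17 − 1 = 16.
§7 applies: 16 + 3 = 19.
Final offense level: 19.
Level 19 falls in the 17-20 band.
Fine table: Level 17-20 → £149,000–£219,000.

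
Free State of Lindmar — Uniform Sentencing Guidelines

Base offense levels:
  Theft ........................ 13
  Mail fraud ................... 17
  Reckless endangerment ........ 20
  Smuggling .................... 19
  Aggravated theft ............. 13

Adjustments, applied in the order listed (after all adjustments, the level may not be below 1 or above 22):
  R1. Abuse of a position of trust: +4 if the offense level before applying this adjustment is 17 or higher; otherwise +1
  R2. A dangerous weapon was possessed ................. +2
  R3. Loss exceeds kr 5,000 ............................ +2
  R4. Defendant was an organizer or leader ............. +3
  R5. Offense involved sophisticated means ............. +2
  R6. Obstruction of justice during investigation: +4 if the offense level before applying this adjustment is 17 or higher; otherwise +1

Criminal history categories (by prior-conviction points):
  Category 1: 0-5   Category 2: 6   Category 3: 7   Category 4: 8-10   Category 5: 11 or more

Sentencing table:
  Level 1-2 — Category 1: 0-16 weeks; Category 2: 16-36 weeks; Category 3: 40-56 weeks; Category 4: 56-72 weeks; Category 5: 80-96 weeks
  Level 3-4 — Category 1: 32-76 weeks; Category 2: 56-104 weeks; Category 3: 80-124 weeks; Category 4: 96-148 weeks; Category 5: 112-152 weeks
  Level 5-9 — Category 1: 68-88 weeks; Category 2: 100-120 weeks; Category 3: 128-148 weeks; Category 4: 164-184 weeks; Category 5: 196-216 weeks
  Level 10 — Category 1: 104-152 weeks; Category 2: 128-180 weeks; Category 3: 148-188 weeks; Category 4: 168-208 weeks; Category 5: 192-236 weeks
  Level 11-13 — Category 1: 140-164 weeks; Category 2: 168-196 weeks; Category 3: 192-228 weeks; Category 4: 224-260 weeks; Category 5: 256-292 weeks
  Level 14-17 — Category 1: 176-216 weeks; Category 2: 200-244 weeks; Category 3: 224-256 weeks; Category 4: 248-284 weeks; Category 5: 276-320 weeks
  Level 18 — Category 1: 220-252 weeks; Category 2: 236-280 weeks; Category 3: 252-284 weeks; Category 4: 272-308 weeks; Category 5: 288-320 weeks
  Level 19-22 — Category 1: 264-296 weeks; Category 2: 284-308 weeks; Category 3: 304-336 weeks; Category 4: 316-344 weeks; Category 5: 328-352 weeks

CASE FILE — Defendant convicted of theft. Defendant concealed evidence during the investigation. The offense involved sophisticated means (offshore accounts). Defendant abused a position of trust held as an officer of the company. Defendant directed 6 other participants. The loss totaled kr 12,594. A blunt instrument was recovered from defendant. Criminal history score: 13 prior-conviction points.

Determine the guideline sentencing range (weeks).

Base offense level for theft: 13.
R1 applies (level before this adjustment is 13 < 17, so +1): 13 + 1 = 14.
R2 applies: 14 + 2 = 16.
R3 applies: 16 + 2 = 18.
R4 applies: 18 + 3 = 21.
R5 applies: 21 + 2 = 23.
R6 applies (level before this adjustment is 23 ≥ 17, so +4): 23 + 4 = 27.
Level 27 exceeds the maximum of 22; capped at 22.
Final offense level: 22.
Criminal history: 13 prior points → Category 5 (11+).
Level 22 falls in the 19-22 band.
Grid: Level 19-22 × Category 5 = 328-352 weeks.

328-352 weeks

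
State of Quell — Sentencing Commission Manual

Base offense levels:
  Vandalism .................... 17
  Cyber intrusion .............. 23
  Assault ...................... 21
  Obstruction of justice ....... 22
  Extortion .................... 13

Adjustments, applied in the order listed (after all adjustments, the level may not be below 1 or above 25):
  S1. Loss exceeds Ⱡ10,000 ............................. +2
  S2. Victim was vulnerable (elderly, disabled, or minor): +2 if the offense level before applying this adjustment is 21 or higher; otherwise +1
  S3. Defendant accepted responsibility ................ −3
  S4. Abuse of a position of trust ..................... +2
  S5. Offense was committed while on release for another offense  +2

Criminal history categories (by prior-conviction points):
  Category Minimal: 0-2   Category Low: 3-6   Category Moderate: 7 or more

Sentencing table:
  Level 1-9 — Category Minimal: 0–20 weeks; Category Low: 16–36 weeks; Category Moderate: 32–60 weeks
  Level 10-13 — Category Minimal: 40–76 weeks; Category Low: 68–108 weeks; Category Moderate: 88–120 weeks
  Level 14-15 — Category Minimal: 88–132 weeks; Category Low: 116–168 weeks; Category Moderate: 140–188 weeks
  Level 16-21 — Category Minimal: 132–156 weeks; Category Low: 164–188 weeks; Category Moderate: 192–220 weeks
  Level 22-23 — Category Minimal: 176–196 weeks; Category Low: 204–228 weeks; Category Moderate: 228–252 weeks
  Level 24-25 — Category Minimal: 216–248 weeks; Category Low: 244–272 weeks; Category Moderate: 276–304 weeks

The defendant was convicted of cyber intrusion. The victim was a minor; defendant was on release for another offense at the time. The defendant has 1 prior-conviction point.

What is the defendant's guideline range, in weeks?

Base offense level for cyber intrusion: 23.
S2 applies (level before this adjustment is 23 ≥ 21, so +2): 23 + 2 = 25.
S5 applies: 25 + 2 = 27.
Level 27 exceeds the maximum of 25; capped at 25.
Final offense level: 25.
Criminal history: 1 prior point → Category Minimal (0-2).
Level 25 falls in the 24-25 band.
Grid: Level 24-25 × Category Minimal = 216-248 weeks.

216-248 weeks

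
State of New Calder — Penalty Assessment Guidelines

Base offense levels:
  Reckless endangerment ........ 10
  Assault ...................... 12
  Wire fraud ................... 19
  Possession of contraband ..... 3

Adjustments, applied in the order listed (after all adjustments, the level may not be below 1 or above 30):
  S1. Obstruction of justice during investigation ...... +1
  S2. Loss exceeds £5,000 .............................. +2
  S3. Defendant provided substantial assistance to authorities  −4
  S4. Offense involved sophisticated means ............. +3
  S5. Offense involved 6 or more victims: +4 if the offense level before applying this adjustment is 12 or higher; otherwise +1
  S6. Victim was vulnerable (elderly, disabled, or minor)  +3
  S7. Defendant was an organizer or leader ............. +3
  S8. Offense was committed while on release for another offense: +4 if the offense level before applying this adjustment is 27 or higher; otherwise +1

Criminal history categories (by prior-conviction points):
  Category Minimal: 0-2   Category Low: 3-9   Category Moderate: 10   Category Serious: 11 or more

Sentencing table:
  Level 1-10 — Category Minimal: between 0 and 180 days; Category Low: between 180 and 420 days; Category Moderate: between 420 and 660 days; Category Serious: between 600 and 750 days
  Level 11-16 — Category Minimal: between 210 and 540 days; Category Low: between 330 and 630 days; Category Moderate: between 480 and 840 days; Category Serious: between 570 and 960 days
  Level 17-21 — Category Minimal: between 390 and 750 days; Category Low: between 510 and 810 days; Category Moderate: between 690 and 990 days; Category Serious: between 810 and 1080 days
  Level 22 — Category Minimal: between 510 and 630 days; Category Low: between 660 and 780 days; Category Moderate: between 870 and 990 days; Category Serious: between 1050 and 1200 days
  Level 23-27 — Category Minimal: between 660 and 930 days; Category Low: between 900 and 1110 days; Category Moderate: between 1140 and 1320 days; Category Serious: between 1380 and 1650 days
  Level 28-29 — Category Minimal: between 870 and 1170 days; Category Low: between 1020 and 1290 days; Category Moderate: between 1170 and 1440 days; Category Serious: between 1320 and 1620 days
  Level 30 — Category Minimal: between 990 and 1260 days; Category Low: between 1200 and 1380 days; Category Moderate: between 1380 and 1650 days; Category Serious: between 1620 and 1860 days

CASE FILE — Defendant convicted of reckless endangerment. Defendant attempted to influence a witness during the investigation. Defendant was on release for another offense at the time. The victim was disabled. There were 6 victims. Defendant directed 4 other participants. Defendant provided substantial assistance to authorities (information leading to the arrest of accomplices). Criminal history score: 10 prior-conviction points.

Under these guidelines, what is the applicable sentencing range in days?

Base offense level for reckless endangerment: 10.
S1 applies: 10 + 1 = 11.
S3 applies: 11 − 4 = 7.
S5 applies (level before this adjustment is 7 < 12, so +1): 7 + 1 = 8.
S6 applies: 8 + 3 = 11.
S7 applies: 11 + 3 = 14.
S8 applies (level before this adjustment is 14 < 27, so +1): 14 + 1 = 15.
Final offense level: 15.
Criminal history: 10 prior points → Category Moderate (10).
Level 15 falls in the 11-16 band.
Grid: Level 11-16 × Category Moderate = 480-840 days.

480-840 days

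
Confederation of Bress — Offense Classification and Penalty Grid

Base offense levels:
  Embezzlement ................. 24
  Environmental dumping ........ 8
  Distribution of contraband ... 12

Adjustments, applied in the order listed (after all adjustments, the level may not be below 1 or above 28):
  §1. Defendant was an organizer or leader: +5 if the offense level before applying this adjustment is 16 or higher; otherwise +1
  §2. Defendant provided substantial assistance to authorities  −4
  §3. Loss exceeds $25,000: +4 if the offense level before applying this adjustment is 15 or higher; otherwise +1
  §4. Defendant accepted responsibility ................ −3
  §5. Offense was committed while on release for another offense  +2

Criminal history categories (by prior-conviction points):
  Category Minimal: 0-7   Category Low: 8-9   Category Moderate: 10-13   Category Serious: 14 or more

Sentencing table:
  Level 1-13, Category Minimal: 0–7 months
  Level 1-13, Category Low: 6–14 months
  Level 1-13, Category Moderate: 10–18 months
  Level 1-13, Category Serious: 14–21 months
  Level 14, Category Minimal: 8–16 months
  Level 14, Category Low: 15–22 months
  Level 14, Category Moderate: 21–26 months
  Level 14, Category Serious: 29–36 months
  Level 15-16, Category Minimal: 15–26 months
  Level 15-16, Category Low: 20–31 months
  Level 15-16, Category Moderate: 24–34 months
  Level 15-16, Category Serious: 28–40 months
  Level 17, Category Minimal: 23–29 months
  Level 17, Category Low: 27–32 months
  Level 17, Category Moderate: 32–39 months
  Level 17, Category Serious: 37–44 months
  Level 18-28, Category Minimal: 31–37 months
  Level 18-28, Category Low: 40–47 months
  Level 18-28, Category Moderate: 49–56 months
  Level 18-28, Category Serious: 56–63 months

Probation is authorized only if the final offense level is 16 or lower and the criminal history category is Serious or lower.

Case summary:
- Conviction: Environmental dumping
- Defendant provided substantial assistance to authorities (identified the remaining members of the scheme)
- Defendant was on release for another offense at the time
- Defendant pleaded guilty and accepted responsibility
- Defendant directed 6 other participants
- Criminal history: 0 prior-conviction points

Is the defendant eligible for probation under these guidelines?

Base offense level for environmental dumping: 8.
§1 applies (level before this adjustment is 8 < 16, so +1): 8 + 1 = 9.
§2 applies: 9 − 4 = 5.
§4 applies: 5 − 3 = 2.
§5 applies: 2 + 2 = 4.
Final offense level: 4.
Criminal history: 0 prior points → Category Minimal (0-7).
Level 4 falls in the 1-13 band.
Grid: Level 1-13 × Category Minimal = 0-7 months.
Probation check: level 4 ≤ 16 and category Minimal ≤ Serious → eligible.

Yes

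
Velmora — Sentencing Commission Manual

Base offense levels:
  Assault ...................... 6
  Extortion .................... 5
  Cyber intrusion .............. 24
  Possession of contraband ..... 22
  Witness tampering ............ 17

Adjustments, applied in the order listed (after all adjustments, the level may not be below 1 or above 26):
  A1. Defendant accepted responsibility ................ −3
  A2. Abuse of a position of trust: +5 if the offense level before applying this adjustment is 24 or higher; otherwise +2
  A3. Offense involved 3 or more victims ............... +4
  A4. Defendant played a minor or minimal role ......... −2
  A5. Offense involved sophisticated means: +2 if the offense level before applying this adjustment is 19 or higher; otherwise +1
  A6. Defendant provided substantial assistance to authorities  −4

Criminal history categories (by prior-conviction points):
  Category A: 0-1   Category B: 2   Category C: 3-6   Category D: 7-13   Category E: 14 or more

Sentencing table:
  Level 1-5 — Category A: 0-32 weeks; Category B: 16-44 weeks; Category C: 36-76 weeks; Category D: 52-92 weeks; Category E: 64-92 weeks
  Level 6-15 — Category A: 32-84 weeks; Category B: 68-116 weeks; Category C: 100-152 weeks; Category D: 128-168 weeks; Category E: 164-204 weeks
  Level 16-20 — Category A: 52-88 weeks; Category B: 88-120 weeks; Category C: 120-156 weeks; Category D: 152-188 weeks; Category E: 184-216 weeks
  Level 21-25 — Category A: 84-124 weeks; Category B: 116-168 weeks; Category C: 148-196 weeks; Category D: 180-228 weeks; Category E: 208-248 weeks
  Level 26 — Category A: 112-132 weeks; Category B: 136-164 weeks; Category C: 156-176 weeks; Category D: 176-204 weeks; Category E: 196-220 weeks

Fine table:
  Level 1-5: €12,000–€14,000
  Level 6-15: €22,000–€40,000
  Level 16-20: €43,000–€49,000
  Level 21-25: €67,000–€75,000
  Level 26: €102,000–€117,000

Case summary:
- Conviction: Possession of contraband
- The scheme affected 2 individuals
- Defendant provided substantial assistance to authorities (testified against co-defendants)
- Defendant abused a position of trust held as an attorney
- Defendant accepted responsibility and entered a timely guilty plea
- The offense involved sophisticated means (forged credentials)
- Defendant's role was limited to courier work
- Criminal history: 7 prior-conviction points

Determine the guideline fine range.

Base offense level for possession of contraband: 22.
A1 applies: 22 − 3 = 19.
A2 applies (level before this adjustment is 19 < 24, so +2): 19 + 2 = 21.
A4 applies: 21 − 2 = 19.
A5 applies (level before this adjustment is 19 ≥ 19, so +2): 19 + 2 = 21.
A6 applies: 21 − 4 = 17.
Final offense level: 17.
Level 17 falls in the 16-20 band.
Fine table: Level 16-20 → €43,000–€49,000.

€43,000–€49,000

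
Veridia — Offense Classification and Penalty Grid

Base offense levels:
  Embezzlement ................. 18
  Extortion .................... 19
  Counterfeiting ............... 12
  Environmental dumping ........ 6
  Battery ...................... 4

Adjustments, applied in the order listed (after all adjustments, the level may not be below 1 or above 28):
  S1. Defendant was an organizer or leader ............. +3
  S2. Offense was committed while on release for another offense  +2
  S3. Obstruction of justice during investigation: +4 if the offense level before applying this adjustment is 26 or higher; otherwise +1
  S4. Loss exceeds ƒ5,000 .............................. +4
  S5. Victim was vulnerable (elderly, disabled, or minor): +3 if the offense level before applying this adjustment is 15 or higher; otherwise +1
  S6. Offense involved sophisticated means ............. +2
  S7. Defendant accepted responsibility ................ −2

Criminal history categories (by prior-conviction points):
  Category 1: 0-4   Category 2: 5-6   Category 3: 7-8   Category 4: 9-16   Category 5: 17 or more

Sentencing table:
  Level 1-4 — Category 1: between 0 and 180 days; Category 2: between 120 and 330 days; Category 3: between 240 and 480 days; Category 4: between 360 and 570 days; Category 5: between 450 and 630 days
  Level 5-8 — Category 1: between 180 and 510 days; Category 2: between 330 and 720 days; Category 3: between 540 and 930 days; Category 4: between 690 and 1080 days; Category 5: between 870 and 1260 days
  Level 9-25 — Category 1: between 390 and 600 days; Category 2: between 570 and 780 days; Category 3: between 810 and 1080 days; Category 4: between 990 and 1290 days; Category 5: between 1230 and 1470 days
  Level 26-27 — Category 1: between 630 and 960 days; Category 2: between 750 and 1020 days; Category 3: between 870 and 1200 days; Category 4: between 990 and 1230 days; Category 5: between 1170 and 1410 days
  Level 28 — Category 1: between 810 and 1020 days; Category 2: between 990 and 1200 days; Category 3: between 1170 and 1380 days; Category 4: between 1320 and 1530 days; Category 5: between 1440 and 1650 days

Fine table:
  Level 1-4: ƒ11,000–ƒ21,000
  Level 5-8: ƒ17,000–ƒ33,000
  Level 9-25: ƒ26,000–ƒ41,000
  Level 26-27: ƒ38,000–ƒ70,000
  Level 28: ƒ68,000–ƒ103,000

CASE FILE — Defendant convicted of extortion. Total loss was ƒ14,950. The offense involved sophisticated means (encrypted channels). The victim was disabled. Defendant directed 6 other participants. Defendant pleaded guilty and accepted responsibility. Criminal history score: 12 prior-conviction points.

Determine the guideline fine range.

Base offense level for extortion: 19.
S1 applies: 19 + 3 = 22.
S3 does not apply.
S4 applies: 22 + 4 = 26.
S5 applies (level before this adjustment is 26 ≥ 15, so +3): 26 + 3 = 29.
S6 applies: 29 + 2 = 31.
S7 applies: 31 − 2 = 29.
Level 29 exceeds the maximum of 28; capped at 28.
Final offense level: 28.
Level 28 falls in the 28 band.
Fine table: Level 28 → ƒ68,000–ƒ103,000.

ƒ68,000–ƒ103,000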